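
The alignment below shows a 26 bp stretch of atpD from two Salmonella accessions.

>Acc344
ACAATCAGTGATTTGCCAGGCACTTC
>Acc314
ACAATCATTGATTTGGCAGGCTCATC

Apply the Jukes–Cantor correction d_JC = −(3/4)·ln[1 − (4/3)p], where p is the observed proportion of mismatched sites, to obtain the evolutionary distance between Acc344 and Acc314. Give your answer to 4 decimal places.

Mismatches occur at site 8 (G→T), site 16 (C→G), site 22 (A→T), site 24 (T→A).
p = 4/26 = 0.153846.
d = −0.75 · ln(1 − (4/3)·0.153846) = −0.75 · ln(0.794872) = −0.75 · (-0.229574) = 0.1722.

0.1722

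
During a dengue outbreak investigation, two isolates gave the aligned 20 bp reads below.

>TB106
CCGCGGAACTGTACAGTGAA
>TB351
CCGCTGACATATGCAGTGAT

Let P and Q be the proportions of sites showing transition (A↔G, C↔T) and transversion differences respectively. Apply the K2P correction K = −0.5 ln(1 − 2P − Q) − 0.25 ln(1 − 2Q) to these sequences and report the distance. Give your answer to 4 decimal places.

Differing sites — 5:G/T (Tv); 8:A/C (Tv); 9:C/A (Tv); 11:G/A (Ti); 13:A/G (Ti); 20:A/T (Tv).
Of the 6 differences, 2 transitions and 4 transversions over 20 sites: P = 2/20 = 0.100000, Q = 4/20 = 0.200000.
d = −0.5·ln(0.600000) − 0.25·ln(0.600000) = −0.5·(-0.510826) − 0.25·(-0.510826) = 0.3831.

0.3831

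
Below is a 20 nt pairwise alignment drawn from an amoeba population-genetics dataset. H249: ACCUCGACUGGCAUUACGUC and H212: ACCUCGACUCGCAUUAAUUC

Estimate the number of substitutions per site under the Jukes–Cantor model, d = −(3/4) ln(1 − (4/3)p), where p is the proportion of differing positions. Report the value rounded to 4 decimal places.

The sequences differ at positions 10 (G/C), 17 (C/A), 18 (G/U).
p = 3/20 = 0.150000.
d = −0.75 · ln(1 − (4/3)·0.150000) = −0.75 · ln(0.800000) = −0.75 · (-0.223144) = 0.1674.

0.1674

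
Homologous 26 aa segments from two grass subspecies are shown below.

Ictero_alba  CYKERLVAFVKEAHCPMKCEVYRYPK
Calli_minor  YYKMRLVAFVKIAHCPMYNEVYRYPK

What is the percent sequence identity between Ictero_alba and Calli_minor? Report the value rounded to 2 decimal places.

80.77%

Mismatches occur at site 1 (C↔Y), site 4 (E↔M), site 12 (E↔I), site 18 (K↔Y), site 19 (C↔N).
21 of the 26 sites match, so the percent identity is 21/26 × 100 = 80.77%.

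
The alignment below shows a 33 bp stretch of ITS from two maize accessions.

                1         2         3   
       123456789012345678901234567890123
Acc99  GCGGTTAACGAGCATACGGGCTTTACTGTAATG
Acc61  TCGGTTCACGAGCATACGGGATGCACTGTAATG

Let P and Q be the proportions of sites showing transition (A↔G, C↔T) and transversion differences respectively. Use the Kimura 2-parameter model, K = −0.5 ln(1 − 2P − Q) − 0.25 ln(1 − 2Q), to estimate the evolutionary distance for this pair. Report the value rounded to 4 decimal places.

0.1697

Differing sites — 1:G/T (Tv); 7:A/C (Tv); 21:C/A (Tv); 23:T/G (Tv); 24:T/C (Ti).
Of the 5 differences, 1 transition and 4 transversions over 33 sites: P = 1/33 = 0.030303, Q = 4/33 = 0.121212.
d = −0.5·ln(0.818182) − 0.25·ln(0.757576) = −0.5·(-0.200670) − 0.25·(-0.277631) = 0.1697.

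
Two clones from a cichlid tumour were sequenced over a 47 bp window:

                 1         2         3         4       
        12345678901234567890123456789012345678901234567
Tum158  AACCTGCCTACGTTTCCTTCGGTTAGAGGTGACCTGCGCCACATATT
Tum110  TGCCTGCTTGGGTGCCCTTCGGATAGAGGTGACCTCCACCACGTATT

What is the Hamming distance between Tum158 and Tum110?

The sequences differ at positions 1 (A/T), 2 (A/G), 8 (C/T), 10 (A/G), 11 (C/G), 14 (T/G), 15 (T/C), 23 (T/A), 36 (G/C), 38 (G/A), 43 (A/G).
That gives 11 mismatches out of 47 aligned sites, so the Hamming distance is 11.

11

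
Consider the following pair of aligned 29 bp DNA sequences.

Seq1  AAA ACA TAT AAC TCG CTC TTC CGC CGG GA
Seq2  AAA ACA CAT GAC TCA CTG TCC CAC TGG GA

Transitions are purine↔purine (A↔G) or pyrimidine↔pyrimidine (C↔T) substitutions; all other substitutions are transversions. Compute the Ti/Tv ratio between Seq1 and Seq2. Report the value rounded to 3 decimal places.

6.000

Mismatches occur at site 7 (T↔C, transition), site 10 (A↔G, transition), site 15 (G↔A, transition), site 18 (C↔G, transversion), site 20 (T↔C, transition), site 23 (G↔A, transition), site 25 (C↔T, transition).
Of the 7 differences, 6 transitions and 1 transversion, so Ti/Tv = 6/1 = 6.000.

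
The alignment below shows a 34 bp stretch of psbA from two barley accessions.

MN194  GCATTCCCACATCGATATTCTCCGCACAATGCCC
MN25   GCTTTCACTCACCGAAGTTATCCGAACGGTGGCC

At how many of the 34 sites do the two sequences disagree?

Differing sites — 3:A/T; 7:C/A; 9:A/T; 12:T/C; 16:T/A; 17:A/G; 20:C/A; 25:C/A; 28:A/G; 29:A/G; 32:C/G.
That gives 11 mismatches out of 34 aligned sites, so the Hamming distance is 11.

11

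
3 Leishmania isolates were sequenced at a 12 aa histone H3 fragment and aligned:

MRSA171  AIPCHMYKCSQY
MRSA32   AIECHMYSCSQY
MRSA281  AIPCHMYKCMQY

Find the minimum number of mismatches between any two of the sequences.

1

Pairwise Hamming distances:
  MRSA171 vs MRSA32: 2
  MRSA171 vs MRSA281: 1
  MRSA32 vs MRSA281: 3
The smallest is 1, between MRSA171 and MRSA281.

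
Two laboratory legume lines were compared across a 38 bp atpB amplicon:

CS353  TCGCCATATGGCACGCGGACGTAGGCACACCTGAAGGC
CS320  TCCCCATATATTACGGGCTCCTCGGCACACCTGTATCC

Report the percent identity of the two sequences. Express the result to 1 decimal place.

68.4%

Differing sites — 3:G/C; 10:G/A; 11:G/T; 12:C/T; 16:C/G; 18:G/C; 19:A/T; 21:G/C; 23:A/C; 34:A/T; 36:G/T; 37:G/C.
26 of the 38 sites match, so the percent identity is 26/38 × 100 = 68.4%.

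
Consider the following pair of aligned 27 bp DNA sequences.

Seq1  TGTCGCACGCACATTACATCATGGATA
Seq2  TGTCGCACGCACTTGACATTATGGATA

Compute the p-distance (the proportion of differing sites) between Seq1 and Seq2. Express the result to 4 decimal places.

The sequences differ at positions 13 (A/T), 15 (T/G), 20 (C/T).
There are 3 differences over 27 sites, so p = 3/27 = 0.1111.

0.1111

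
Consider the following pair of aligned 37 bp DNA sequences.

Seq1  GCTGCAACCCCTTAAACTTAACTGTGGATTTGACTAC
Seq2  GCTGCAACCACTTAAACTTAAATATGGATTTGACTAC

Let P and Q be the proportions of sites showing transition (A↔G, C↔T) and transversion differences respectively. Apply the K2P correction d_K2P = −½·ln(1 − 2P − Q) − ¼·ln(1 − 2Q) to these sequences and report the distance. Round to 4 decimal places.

0.0858

Mismatches occur at site 10 (C→A, transversion), site 22 (C→A, transversion), site 24 (G→A, transition).
Of the 3 differences, 1 transition and 2 transversions over 37 sites: P = 1/37 = 0.027027, Q = 2/37 = 0.054054.
d = −0.5·ln(0.891892) − 0.25·ln(0.891892) = −0.5·(-0.114410) − 0.25·(-0.114410) = 0.0858.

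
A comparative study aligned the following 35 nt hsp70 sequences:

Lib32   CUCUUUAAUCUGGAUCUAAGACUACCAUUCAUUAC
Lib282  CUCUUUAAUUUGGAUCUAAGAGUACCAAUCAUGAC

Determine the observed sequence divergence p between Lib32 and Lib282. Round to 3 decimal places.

0.114

Mismatches occur at site 10 (C/U), site 22 (C/G), site 28 (U/A), site 33 (U/G).
There are 4 differences over 35 sites, so p = 4/35 = 0.114.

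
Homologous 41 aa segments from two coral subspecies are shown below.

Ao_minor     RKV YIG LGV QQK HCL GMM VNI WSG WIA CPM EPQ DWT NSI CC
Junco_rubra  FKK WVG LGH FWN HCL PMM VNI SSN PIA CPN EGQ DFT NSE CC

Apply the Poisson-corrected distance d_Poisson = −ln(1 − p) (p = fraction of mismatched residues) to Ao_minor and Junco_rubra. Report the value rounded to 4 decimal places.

The sequences differ at positions 1 (R/F), 3 (V/K), 4 (Y/W), 5 (I/V), 9 (V/H), 10 (Q/F), 11 (Q/W), 12 (K/N), 16 (G/P), 22 (W/S), 24 (G/N), 25 (W/P), 30 (M/N), 32 (P/G), 35 (W/F), 39 (I/E).
p = 16/41 = 0.390244.
d = −ln(1 − 0.390244) = −ln(0.609756) = 0.4947.

0.4947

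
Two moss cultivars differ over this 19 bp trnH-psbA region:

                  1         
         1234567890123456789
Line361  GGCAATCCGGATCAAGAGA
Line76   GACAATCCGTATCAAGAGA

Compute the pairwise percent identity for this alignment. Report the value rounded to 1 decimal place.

89.5%

The sequences differ at positions 2 (G/A), 10 (G/T).
17 of the 19 sites match, so the percent identity is 17/19 × 100 = 89.5%.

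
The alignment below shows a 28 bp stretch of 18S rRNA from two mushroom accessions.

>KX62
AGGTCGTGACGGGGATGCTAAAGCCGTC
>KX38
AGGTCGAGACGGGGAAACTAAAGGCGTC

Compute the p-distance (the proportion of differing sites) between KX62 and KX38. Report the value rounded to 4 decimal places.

Differing sites — 7:T/A; 16:T/A; 17:G/A; 24:C/G.
There are 4 differences over 28 sites, so p = 4/28 = 0.1429.

0.1429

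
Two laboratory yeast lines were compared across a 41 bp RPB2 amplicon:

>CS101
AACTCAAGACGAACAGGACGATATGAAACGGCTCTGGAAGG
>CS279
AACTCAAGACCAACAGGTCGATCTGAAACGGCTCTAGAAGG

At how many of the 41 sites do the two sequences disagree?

4

The sequences differ at positions 11 (G/C), 18 (A/T), 23 (A/C), 36 (G/A).
That gives 4 mismatches out of 41 aligned sites, so the Hamming distance is 4.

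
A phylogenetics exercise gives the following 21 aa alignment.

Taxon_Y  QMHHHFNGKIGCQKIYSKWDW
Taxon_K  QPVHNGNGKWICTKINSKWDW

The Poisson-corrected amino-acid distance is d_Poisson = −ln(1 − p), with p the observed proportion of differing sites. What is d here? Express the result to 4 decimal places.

0.4796

Mismatches occur at site 2 (M/P), site 3 (H/V), site 5 (H/N), site 6 (F/G), site 10 (I/W), site 11 (G/I), site 13 (Q/T), site 16 (Y/N).
p = 8/21 = 0.380952.
d = −ln(1 − 0.380952) = −ln(0.619048) = 0.4796.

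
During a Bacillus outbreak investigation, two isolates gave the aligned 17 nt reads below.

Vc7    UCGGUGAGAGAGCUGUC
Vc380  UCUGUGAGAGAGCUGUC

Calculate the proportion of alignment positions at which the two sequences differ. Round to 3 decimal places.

0.059

The sequences differ at position 3 (G/U).
There are 1 differences over 17 sites, so p = 1/17 = 0.059.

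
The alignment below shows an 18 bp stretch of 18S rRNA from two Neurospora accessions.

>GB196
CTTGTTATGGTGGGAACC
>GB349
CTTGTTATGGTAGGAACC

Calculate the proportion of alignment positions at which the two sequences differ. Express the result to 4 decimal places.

0.0556

A single mismatch occurs at site 12 (G→A).
There are 1 differences over 18 sites, so p = 1/18 = 0.0556.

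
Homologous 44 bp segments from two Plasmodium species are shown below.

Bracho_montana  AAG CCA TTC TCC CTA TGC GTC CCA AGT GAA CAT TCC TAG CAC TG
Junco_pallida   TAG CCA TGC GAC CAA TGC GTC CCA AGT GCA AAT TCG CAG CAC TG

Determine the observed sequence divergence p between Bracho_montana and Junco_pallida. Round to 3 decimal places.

Mismatches occur at site 1 (A↔T), site 8 (T↔G), site 10 (T↔G), site 11 (C↔A), site 14 (T↔A), site 29 (A↔C), site 31 (C↔A), site 36 (C↔G), site 37 (T↔C).
There are 9 differences over 44 sites, so p = 9/44 = 0.205.

0.205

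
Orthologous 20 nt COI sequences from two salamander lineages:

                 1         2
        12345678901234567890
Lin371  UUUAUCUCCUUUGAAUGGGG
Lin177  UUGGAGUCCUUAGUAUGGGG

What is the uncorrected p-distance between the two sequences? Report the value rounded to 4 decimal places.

0.3000

Mismatches occur at site 3 (U↔G), site 4 (A↔G), site 5 (U↔A), site 6 (C↔G), site 12 (U↔A), site 14 (A↔U).
There are 6 differences over 20 sites, so p = 6/20 = 0.3000.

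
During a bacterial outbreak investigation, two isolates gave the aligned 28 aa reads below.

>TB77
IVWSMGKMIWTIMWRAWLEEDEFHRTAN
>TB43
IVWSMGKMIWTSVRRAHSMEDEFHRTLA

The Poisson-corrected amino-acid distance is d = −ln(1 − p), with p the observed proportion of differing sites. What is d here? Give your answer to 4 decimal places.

Differing sites — 12:I/S; 13:M/V; 14:W/R; 17:W/H; 18:L/S; 19:E/M; 27:A/L; 28:N/A.
p = 8/28 = 0.285714.
d = −ln(1 − 0.285714) = −ln(0.714286) = 0.3365.

0.3365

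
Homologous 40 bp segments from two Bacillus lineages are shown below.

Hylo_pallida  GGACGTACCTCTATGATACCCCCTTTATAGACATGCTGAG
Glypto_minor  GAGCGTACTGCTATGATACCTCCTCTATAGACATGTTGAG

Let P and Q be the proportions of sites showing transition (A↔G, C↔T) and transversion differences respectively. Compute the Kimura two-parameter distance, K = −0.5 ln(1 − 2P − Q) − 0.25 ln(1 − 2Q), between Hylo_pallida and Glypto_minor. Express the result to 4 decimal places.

0.2093

Differing sites — 2:G/A (Ti); 3:A/G (Ti); 9:C/T (Ti); 10:T/G (Tv); 21:C/T (Ti); 25:T/C (Ti); 36:C/T (Ti).
Of the 7 differences, 6 transitions and 1 transversion over 40 sites: P = 6/40 = 0.150000, Q = 1/40 = 0.025000.
d = −0.5·ln(0.675000) − 0.25·ln(0.950000) = −0.5·(-0.393043) − 0.25·(-0.051293) = 0.2093.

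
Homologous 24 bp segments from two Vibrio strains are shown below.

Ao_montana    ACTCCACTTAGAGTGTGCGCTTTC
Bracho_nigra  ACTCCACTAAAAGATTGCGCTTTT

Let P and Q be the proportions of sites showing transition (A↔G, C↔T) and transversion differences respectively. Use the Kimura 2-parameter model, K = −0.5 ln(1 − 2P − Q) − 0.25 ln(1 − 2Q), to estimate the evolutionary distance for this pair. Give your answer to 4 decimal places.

0.2443

Mismatches occur at site 9 (T↔A, transversion), site 11 (G↔A, transition), site 14 (T↔A, transversion), site 15 (G↔T, transversion), site 24 (C↔T, transition).
Of the 5 differences, 2 transitions and 3 transversions over 24 sites: P = 2/24 = 0.083333, Q = 3/24 = 0.125000.
d = −0.5·ln(0.708334) − 0.25·ln(0.750000) = −0.5·(-0.344840) − 0.25·(-0.287682) = 0.2443.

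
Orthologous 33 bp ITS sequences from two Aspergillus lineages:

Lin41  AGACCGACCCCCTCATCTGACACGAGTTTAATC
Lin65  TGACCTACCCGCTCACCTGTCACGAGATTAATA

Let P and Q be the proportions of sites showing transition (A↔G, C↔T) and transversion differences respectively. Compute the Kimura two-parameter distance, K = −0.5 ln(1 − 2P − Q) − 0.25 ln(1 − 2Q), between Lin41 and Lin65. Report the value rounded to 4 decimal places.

Differing sites — 1:A/T (Tv); 6:G/T (Tv); 11:C/G (Tv); 16:T/C (Ti); 20:A/T (Tv); 27:T/A (Tv); 33:C/A (Tv).
Of the 7 differences, 1 transition and 6 transversions over 33 sites: P = 1/33 = 0.030303, Q = 6/33 = 0.181818.
d = −0.5·ln(0.757576) − 0.25·ln(0.636364) = −0.5·(-0.277631) − 0.25·(-0.451985) = 0.2518.

0.2518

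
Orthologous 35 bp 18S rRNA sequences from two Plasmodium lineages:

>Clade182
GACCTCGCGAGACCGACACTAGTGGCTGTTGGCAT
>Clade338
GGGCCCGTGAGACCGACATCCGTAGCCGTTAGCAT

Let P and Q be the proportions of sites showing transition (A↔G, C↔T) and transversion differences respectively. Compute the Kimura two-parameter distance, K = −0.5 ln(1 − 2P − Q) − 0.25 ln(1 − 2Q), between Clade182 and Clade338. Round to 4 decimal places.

0.3914

Mismatches occur at site 2 (A↔G, transition), site 3 (C↔G, transversion), site 5 (T↔C, transition), site 8 (C↔T, transition), site 19 (C↔T, transition), site 20 (T↔C, transition), site 21 (A↔C, transversion), site 24 (G↔A, transition), site 27 (T↔C, transition), site 31 (G↔A, transition).
Of the 10 differences, 8 transitions and 2 transversions over 35 sites: P = 8/35 = 0.228571, Q = 2/35 = 0.057143.
d = −0.5·ln(0.485715) − 0.25·ln(0.885714) = −0.5·(-0.722133) − 0.25·(-0.121361) = 0.3914.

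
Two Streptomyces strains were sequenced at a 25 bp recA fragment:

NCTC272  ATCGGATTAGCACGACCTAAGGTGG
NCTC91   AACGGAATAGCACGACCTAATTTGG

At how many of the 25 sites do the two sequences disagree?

4

Differing sites — 2:T/A; 7:T/A; 21:G/T; 22:G/T.
That gives 4 mismatches out of 25 aligned sites, so the Hamming distance is 4.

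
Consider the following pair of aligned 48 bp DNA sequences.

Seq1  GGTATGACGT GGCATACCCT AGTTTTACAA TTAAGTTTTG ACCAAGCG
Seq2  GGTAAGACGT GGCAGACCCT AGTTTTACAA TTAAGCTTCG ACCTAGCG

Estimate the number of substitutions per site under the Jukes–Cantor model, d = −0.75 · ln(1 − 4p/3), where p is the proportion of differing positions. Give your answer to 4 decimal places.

The sequences differ at positions 5 (T/A), 15 (T/G), 36 (T/C), 39 (T/C), 44 (A/T).
p = 5/48 = 0.104167.
d = −0.75 · ln(1 − (4/3)·0.104167) = −0.75 · ln(0.861111) = −0.75 · (-0.149532) = 0.1121.

0.1121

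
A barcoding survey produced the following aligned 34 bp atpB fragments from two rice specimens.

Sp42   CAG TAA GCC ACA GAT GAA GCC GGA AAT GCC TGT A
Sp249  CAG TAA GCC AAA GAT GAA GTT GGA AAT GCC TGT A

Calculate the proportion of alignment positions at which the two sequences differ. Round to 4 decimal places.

0.0882

Differing sites — 11:C/A; 20:C/T; 21:C/T.
There are 3 differences over 34 sites, so p = 3/34 = 0.0882.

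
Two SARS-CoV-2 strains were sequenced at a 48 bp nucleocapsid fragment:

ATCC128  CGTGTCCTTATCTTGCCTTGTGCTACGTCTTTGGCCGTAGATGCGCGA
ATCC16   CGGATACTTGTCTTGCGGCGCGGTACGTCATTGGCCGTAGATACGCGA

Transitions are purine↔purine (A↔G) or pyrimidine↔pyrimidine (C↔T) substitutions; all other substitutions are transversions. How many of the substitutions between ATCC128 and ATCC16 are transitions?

Differing sites — 3:T/G (Tv); 4:G/A (Ti); 6:C/A (Tv); 10:A/G (Ti); 17:C/G (Tv); 18:T/G (Tv); 19:T/C (Ti); 21:T/C (Ti); 23:C/G (Tv); 30:T/A (Tv); 43:G/A (Ti).
Of the 11 differences, 5 transitions and 6 transversions, so the answer is 5.

5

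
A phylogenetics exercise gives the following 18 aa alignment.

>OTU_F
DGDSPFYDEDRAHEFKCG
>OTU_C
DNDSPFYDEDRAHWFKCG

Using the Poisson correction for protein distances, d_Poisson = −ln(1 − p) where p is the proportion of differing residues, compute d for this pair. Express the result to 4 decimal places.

0.1178

Differing sites — 2:G/N; 14:E/W.
p = 2/18 = 0.111111.
d = −ln(1 − 0.111111) = −ln(0.888889) = 0.1178.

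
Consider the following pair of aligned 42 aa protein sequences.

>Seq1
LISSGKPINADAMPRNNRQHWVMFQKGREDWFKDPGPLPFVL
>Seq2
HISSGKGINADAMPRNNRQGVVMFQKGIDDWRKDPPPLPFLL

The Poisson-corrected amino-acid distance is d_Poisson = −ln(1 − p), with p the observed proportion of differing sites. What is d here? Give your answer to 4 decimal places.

0.2412

Mismatches occur at site 1 (L→H), site 7 (P→G), site 20 (H→G), site 21 (W→V), site 28 (R→I), site 29 (E→D), site 32 (F→R), site 36 (G→P), site 41 (V→L).
p = 9/42 = 0.214286.
d = −ln(1 − 0.214286) = −ln(0.785714) = 0.2412.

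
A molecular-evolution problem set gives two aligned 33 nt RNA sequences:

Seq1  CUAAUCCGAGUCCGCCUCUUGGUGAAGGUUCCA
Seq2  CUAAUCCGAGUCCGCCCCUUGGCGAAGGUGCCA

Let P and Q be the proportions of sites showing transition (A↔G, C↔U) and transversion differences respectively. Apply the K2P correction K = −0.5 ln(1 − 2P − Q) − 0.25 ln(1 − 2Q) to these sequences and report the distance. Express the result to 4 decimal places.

0.0978

The sequences differ at positions 17 (U/C, transition), 23 (U/C, transition), 30 (U/G, transversion).
Of the 3 differences, 2 transitions and 1 transversion over 33 sites: P = 2/33 = 0.060606, Q = 1/33 = 0.030303.
d = −0.5·ln(0.848485) − 0.25·ln(0.939394) = −0.5·(-0.164303) − 0.25·(-0.062520) = 0.0978.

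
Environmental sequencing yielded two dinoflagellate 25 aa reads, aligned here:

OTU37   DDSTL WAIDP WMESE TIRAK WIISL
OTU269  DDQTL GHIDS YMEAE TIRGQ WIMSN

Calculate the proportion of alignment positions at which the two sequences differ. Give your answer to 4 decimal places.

0.4000

Mismatches occur at site 3 (S→Q), site 6 (W→G), site 7 (A→H), site 10 (P→S), site 11 (W→Y), site 14 (S→A), site 19 (A→G), site 20 (K→Q), site 23 (I→M), site 25 (L→N).
There are 10 differences over 25 sites, so p = 10/25 = 0.4000.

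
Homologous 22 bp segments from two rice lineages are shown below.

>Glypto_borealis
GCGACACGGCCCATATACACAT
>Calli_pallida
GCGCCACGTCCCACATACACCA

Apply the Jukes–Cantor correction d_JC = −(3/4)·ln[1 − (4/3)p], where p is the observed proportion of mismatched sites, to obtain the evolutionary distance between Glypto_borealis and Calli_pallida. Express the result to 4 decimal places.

0.2708

Differing sites — 4:A/C; 9:G/T; 14:T/C; 21:A/C; 22:T/A.
p = 5/22 = 0.227273.
d = −0.75 · ln(1 − (4/3)·0.227273) = −0.75 · ln(0.696969) = −0.75 · (-0.361014) = 0.2708.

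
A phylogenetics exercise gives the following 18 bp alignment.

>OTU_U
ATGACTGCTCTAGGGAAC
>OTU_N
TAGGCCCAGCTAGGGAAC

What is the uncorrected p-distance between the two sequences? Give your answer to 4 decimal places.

Mismatches occur at site 1 (A↔T), site 2 (T↔A), site 4 (A↔G), site 6 (T↔C), site 7 (G↔C), site 8 (C↔A), site 9 (T↔G).
There are 7 differences over 18 sites, so p = 7/18 = 0.3889.

0.3889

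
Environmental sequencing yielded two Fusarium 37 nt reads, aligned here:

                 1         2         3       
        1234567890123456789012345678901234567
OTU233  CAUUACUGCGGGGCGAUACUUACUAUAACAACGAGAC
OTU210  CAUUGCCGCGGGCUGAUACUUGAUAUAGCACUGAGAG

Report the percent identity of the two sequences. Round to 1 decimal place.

73.0%

Differing sites — 5:A/G; 7:U/C; 13:G/C; 14:C/U; 22:A/G; 23:C/A; 28:A/G; 31:A/C; 32:C/U; 37:C/G.
27 of the 37 sites match, so the percent identity is 27/37 × 100 = 73.0%.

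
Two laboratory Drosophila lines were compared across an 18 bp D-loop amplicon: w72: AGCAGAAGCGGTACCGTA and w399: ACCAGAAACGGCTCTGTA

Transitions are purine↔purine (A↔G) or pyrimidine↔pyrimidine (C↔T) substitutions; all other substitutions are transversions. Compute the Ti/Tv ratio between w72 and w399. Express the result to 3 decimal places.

Mismatches occur at site 2 (G↔C, transversion), site 8 (G↔A, transition), site 12 (T↔C, transition), site 13 (A↔T, transversion), site 15 (C↔T, transition).
Of the 5 differences, 3 transitions and 2 transversions, so Ti/Tv = 3/2 = 1.500.

1.500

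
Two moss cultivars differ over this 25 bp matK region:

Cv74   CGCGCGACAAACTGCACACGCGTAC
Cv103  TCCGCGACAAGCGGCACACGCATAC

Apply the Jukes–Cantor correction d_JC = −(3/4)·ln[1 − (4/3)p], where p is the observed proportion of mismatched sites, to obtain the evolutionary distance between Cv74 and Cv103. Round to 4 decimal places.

0.2326

Differing sites — 1:C/T; 2:G/C; 11:A/G; 13:T/G; 22:G/A.
p = 5/25 = 0.200000.
d = −0.75 · ln(1 − (4/3)·0.200000) = −0.75 · ln(0.733333) = −0.75 · (-0.310155) = 0.2326.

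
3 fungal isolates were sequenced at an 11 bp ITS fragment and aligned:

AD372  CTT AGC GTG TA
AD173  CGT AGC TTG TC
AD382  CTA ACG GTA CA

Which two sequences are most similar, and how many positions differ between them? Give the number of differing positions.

Pairwise Hamming distances:
  AD372 vs AD173: 3
  AD372 vs AD382: 5
  AD173 vs AD382: 8
The smallest is 3, between AD372 and AD173.

3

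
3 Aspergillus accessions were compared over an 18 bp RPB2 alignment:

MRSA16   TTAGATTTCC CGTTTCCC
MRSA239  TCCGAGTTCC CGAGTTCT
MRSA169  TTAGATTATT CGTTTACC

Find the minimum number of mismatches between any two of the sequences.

Pairwise Hamming distances:
  MRSA16 vs MRSA239: 7
  MRSA16 vs MRSA169: 4
  MRSA239 vs MRSA169: 10
The smallest is 4, between MRSA16 and MRSA169.

4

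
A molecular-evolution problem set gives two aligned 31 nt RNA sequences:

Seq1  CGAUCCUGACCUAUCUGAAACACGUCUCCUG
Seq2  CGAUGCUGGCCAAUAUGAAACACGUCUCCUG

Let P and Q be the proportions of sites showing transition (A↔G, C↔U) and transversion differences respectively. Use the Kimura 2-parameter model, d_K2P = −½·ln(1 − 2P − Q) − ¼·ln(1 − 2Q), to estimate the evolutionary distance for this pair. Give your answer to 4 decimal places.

0.1417

Differing sites — 5:C/G (Tv); 9:A/G (Ti); 12:U/A (Tv); 15:C/A (Tv).
Of the 4 differences, 1 transition and 3 transversions over 31 sites: P = 1/31 = 0.032258, Q = 3/31 = 0.096774.
d = −0.5·ln(0.838710) − 0.25·ln(0.806452) = −0.5·(-0.175890) − 0.25·(-0.215111) = 0.1417.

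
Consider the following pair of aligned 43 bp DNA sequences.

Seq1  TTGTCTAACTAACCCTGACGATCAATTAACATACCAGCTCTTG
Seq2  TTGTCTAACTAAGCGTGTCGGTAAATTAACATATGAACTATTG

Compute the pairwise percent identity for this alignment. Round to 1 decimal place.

79.1%

Differing sites — 13:C/G; 15:C/G; 18:A/T; 21:A/G; 23:C/A; 34:C/T; 35:C/G; 37:G/A; 40:C/A.
34 of the 43 sites match, so the percent identity is 34/43 × 100 = 79.1%.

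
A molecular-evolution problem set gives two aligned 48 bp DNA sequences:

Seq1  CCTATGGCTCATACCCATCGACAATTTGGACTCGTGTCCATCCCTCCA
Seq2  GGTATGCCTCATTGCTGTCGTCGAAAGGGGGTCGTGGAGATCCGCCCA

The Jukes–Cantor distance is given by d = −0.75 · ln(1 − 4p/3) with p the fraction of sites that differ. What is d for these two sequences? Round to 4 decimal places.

Mismatches occur at site 1 (C/G), site 2 (C/G), site 7 (G/C), site 13 (A/T), site 14 (C/G), site 16 (C/T), site 17 (A/G), site 21 (A/T), site 23 (A/G), site 25 (T/A), site 26 (T/A), site 27 (T/G), site 30 (A/G), site 31 (C/G), site 37 (T/G), site 38 (C/A), site 39 (C/G), site 44 (C/G), site 45 (T/C).
p = 19/48 = 0.395833.
d = −0.75 · ln(1 − (4/3)·0.395833) = −0.75 · ln(0.472223) = −0.75 · (-0.750304) = 0.5627.

0.5627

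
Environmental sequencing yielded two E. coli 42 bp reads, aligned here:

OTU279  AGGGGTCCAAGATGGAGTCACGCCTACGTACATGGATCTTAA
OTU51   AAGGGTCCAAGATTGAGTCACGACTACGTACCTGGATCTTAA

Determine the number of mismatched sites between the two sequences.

Differing sites — 2:G/A; 14:G/T; 23:C/A; 32:A/C.
That gives 4 mismatches out of 42 aligned sites, so the Hamming distance is 4.

4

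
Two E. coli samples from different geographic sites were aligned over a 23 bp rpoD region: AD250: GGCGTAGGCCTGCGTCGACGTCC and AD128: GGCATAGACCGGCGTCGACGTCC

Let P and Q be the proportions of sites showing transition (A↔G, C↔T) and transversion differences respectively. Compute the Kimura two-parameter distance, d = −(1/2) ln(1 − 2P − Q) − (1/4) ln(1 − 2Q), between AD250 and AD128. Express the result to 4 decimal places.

0.1453

Mismatches occur at site 4 (G→A, transition), site 8 (G→A, transition), site 11 (T→G, transversion).
Of the 3 differences, 2 transitions and 1 transversion over 23 sites: P = 2/23 = 0.086957, Q = 1/23 = 0.043478.
d = −0.5·ln(0.782608) − 0.25·ln(0.913044) = −0.5·(-0.245123) − 0.25·(-0.090971) = 0.1453.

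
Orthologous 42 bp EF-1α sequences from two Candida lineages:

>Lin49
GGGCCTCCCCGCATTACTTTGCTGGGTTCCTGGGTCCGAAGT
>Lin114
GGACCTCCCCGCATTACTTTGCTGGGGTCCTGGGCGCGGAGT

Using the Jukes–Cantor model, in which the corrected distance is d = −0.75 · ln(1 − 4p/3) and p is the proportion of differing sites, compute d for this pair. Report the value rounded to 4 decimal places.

0.1296

Mismatches occur at site 3 (G/A), site 27 (T/G), site 35 (T/C), site 36 (C/G), site 39 (A/G).
p = 5/42 = 0.119048.
d = −0.75 · ln(1 − (4/3)·0.119048) = −0.75 · ln(0.841269) = −0.75 · (-0.172844) = 0.1296.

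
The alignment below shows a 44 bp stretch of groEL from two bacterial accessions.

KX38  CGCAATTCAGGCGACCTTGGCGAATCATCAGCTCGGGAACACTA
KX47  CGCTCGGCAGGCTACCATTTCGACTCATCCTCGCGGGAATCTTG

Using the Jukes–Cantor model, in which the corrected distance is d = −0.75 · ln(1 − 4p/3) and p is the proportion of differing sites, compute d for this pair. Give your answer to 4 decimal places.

0.4975

The sequences differ at positions 4 (A/T), 5 (A/C), 6 (T/G), 7 (T/G), 13 (G/T), 17 (T/A), 19 (G/T), 20 (G/T), 24 (A/C), 30 (A/C), 31 (G/T), 33 (T/G), 40 (C/T), 41 (A/C), 42 (C/T), 44 (A/G).
p = 16/44 = 0.363636.
d = −0.75 · ln(1 − (4/3)·0.363636) = −0.75 · ln(0.515152) = −0.75 · (-0.663293) = 0.4975.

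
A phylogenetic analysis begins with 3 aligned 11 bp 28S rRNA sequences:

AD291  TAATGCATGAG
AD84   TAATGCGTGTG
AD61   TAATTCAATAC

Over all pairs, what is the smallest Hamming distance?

2

Pairwise Hamming distances:
  AD291 vs AD84: 2
  AD291 vs AD61: 4
  AD84 vs AD61: 6
The smallest is 2, between AD291 and AD84.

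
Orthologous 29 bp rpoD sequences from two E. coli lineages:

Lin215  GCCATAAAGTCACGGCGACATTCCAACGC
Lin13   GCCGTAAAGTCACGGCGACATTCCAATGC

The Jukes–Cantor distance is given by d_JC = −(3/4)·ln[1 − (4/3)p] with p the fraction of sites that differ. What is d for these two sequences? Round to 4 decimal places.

0.0723

Differing sites — 4:A/G; 27:C/T.
p = 2/29 = 0.068966.
d = −0.75 · ln(1 − (4/3)·0.068966) = −0.75 · ln(0.908045) = −0.75 · (-0.096461) = 0.0723.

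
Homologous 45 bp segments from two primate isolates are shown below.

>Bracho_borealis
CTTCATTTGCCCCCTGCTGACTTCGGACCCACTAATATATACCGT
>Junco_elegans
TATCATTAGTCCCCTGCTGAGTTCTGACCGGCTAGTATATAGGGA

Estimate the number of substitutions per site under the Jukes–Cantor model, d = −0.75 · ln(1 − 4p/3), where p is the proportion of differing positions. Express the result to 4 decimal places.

0.3295

Differing sites — 1:C/T; 2:T/A; 8:T/A; 10:C/T; 21:C/G; 25:G/T; 30:C/G; 31:A/G; 35:A/G; 42:C/G; 43:C/G; 45:T/A.
p = 12/45 = 0.266667.
d = −0.75 · ln(1 − (4/3)·0.266667) = −0.75 · ln(0.644444) = −0.75 · (-0.439367) = 0.3295.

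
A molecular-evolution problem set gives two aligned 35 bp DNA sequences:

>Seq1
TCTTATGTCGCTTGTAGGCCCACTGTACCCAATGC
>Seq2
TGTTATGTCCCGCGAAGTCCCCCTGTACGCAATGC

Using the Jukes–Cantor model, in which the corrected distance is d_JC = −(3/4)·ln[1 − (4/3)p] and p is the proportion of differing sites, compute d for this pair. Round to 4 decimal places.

The sequences differ at positions 2 (C/G), 10 (G/C), 12 (T/G), 13 (T/C), 15 (T/A), 18 (G/T), 22 (A/C), 29 (C/G).
p = 8/35 = 0.228571.
d = −0.75 · ln(1 − (4/3)·0.228571) = −0.75 · ln(0.695239) = −0.75 · (-0.363500) = 0.2726.

0.2726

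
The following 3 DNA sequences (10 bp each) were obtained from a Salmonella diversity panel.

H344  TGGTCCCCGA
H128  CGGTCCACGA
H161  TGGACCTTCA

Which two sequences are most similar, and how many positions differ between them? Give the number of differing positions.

2

Pairwise Hamming distances:
  H344 vs H128: 2
  H344 vs H161: 4
  H128 vs H161: 5
The smallest is 2, between H344 and H128.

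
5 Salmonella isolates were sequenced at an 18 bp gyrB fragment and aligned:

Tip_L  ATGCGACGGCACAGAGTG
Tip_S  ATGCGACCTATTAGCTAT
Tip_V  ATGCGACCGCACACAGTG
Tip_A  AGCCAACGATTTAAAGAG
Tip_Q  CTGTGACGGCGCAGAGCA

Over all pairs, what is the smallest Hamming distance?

2

Pairwise Hamming distances:
  Tip_L vs Tip_S: 9
  Tip_L vs Tip_V: 2
  Tip_L vs Tip_A: 9
  Tip_L vs Tip_Q: 5
  Tip_S vs Tip_V: 9
  Tip_S vs Tip_A: 10
  Tip_S vs Tip_Q: 11
  Tip_V vs Tip_A: 10
  Tip_V vs Tip_Q: 7
  Tip_A vs Tip_Q: 12
The smallest is 2, between Tip_L and Tip_V.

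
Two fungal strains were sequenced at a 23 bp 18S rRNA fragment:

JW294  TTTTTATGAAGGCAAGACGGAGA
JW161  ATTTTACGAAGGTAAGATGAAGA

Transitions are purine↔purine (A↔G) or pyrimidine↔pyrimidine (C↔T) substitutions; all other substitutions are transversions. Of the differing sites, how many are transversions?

1

Mismatches occur at site 1 (T→A, transversion), site 7 (T→C, transition), site 13 (C→T, transition), site 18 (C→T, transition), site 20 (G→A, transition).
Of the 5 differences, 4 transitions and 1 transversion, so the answer is 1.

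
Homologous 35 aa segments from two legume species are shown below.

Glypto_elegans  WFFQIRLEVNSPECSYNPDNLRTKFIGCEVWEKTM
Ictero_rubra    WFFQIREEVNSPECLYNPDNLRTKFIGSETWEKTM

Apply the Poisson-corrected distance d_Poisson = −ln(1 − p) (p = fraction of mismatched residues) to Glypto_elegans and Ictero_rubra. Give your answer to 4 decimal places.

0.1214

Differing sites — 7:L/E; 15:S/L; 28:C/S; 30:V/T.
p = 4/35 = 0.114286.
d = −ln(1 − 0.114286) = −ln(0.885714) = 0.1214.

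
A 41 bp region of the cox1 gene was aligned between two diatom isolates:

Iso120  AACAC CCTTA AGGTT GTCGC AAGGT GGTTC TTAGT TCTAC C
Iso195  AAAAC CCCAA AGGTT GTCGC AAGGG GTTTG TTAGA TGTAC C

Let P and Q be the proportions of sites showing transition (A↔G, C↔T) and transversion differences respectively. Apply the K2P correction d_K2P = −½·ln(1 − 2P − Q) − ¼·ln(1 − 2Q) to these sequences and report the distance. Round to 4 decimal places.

0.2284

Mismatches occur at site 3 (C→A, transversion), site 8 (T→C, transition), site 9 (T→A, transversion), site 25 (T→G, transversion), site 27 (G→T, transversion), site 30 (C→G, transversion), site 35 (T→A, transversion), site 37 (C→G, transversion).
Of the 8 differences, 1 transition and 7 transversions over 41 sites: P = 1/41 = 0.024390, Q = 7/41 = 0.170732.
d = −0.5·ln(0.780488) − 0.25·ln(0.658536) = −0.5·(-0.247836) − 0.25·(-0.417736) = 0.2284.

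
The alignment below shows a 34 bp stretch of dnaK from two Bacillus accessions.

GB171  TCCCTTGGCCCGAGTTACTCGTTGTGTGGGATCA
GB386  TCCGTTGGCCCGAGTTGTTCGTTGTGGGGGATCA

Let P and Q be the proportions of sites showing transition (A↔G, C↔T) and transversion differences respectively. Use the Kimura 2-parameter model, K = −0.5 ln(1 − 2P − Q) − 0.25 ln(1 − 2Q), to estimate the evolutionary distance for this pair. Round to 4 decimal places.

The sequences differ at positions 4 (C/G, transversion), 17 (A/G, transition), 18 (C/T, transition), 27 (T/G, transversion).
Of the 4 differences, 2 transitions and 2 transversions over 34 sites: P = 2/34 = 0.058824, Q = 2/34 = 0.058824.
d = −0.5·ln(0.823528) − 0.25·ln(0.882352) = −0.5·(-0.194158) − 0.25·(-0.125164) = 0.1284.

0.1284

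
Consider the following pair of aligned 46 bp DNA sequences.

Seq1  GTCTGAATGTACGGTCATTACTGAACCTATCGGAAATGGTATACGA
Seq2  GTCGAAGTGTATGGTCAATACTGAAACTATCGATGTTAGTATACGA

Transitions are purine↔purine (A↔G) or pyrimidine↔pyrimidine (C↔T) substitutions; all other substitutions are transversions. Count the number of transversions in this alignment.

Differing sites — 4:T/G (Tv); 5:G/A (Ti); 7:A/G (Ti); 12:C/T (Ti); 18:T/A (Tv); 26:C/A (Tv); 33:G/A (Ti); 34:A/T (Tv); 35:A/G (Ti); 36:A/T (Tv); 38:G/A (Ti).
Of the 11 differences, 6 transitions and 5 transversions, so the answer is 5.

5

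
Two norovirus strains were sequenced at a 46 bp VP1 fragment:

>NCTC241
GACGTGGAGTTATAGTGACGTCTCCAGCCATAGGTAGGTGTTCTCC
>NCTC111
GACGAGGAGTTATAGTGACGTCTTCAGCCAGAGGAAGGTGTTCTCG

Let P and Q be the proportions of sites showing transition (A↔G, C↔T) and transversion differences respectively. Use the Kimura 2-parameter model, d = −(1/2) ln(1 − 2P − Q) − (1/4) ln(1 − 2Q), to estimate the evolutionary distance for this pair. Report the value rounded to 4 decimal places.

The sequences differ at positions 5 (T/A, transversion), 24 (C/T, transition), 31 (T/G, transversion), 35 (T/A, transversion), 46 (C/G, transversion).
Of the 5 differences, 1 transition and 4 transversions over 46 sites: P = 1/46 = 0.021739, Q = 4/46 = 0.086957.
d = −0.5·ln(0.869565) − 0.25·ln(0.826086) = −0.5·(-0.139762) − 0.25·(-0.191056) = 0.1176.

0.1176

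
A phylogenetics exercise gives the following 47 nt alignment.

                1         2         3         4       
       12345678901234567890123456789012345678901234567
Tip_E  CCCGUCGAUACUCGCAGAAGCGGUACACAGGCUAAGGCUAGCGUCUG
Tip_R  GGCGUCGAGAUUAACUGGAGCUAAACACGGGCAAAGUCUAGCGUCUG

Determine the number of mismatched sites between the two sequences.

Mismatches occur at site 1 (C→G), site 2 (C→G), site 9 (U→G), site 11 (C→U), site 13 (C→A), site 14 (G→A), site 16 (A→U), site 18 (A→G), site 22 (G→U), site 23 (G→A), site 24 (U→A), site 29 (A→G), site 33 (U→A), site 37 (G→U).
That gives 14 mismatches out of 47 aligned sites, so the Hamming distance is 14.

14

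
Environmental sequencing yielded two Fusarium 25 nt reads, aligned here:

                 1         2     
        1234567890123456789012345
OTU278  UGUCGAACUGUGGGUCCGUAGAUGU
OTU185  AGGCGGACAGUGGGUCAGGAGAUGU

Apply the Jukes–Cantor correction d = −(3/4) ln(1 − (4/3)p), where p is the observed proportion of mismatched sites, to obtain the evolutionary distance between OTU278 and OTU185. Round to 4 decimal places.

Differing sites — 1:U/A; 3:U/G; 6:A/G; 9:U/A; 17:C/A; 19:U/G.
p = 6/25 = 0.240000.
d = −0.75 · ln(1 − (4/3)·0.240000) = −0.75 · ln(0.680000) = −0.75 · (-0.385662) = 0.2892.

0.2892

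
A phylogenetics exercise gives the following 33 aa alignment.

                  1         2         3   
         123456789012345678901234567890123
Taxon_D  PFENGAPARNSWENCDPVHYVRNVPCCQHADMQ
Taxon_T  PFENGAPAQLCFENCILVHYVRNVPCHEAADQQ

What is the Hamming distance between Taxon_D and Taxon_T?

The sequences differ at positions 9 (R/Q), 10 (N/L), 11 (S/C), 12 (W/F), 16 (D/I), 17 (P/L), 27 (C/H), 28 (Q/E), 29 (H/A), 32 (M/Q).
That gives 10 mismatches out of 33 aligned sites, so the Hamming distance is 10.

10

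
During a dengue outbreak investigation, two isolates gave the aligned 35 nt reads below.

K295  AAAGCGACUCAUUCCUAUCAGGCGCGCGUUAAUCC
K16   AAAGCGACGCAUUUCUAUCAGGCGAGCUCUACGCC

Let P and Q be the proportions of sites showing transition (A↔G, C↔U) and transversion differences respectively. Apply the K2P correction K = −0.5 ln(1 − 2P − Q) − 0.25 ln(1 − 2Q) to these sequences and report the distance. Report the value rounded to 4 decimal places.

Differing sites — 9:U/G (Tv); 14:C/U (Ti); 25:C/A (Tv); 28:G/U (Tv); 29:U/C (Ti); 32:A/C (Tv); 33:U/G (Tv).
Of the 7 differences, 2 transitions and 5 transversions over 35 sites: P = 2/35 = 0.057143, Q = 5/35 = 0.142857.
d = −0.5·ln(0.742857) − 0.25·ln(0.714286) = −0.5·(-0.297252) − 0.25·(-0.336472) = 0.2327.

0.2327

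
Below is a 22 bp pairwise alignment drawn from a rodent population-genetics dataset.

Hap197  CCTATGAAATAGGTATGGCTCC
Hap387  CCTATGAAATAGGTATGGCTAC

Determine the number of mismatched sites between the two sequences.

1

Differing sites — 21:C/A.
That gives 1 mismatch out of 22 aligned sites, so the Hamming distance is 1.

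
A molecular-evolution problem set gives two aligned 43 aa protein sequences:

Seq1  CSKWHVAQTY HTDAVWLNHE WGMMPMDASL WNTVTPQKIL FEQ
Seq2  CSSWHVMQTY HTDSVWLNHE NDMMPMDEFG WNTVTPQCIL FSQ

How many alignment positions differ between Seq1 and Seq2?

Mismatches occur at site 3 (K→S), site 7 (A→M), site 14 (A→S), site 21 (W→N), site 22 (G→D), site 28 (A→E), site 29 (S→F), site 30 (L→G), site 38 (K→C), site 42 (E→S).
That gives 10 mismatches out of 43 aligned sites, so the Hamming distance is 10.

10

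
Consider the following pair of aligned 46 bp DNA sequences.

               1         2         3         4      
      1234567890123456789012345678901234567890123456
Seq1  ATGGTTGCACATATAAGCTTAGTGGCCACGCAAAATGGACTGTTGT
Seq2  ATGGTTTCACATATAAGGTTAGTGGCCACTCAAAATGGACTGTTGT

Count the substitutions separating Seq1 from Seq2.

3

The sequences differ at positions 7 (G/T), 18 (C/G), 30 (G/T).
That gives 3 mismatches out of 46 aligned sites, so the Hamming distance is 3.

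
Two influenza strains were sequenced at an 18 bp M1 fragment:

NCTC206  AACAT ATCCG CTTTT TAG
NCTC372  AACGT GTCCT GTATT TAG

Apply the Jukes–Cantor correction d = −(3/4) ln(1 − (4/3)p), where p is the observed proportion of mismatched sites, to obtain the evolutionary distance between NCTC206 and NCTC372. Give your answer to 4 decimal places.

Differing sites — 4:A/G; 6:A/G; 10:G/T; 11:C/G; 13:T/A.
p = 5/18 = 0.277778.
d = −0.75 · ln(1 − (4/3)·0.277778) = −0.75 · ln(0.629629) = −0.75 · (-0.462625) = 0.3470.

0.3470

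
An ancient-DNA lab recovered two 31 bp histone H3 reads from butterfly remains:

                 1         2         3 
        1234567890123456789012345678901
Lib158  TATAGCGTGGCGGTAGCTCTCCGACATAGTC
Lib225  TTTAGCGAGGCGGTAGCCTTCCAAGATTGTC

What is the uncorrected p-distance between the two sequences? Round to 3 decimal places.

0.226

Mismatches occur at site 2 (A→T), site 8 (T→A), site 18 (T→C), site 19 (C→T), site 23 (G→A), site 25 (C→G), site 28 (A→T).
There are 7 differences over 31 sites, so p = 7/31 = 0.226.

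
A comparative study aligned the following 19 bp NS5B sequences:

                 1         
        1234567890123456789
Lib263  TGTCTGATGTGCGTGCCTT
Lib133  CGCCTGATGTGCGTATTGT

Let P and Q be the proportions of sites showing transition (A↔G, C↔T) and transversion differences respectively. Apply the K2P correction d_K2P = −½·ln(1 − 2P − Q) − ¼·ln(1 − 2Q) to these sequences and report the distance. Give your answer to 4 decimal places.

0.4603

The sequences differ at positions 1 (T/C, transition), 3 (T/C, transition), 15 (G/A, transition), 16 (C/T, transition), 17 (C/T, transition), 18 (T/G, transversion).
Of the 6 differences, 5 transitions and 1 transversion over 19 sites: P = 5/19 = 0.263158, Q = 1/19 = 0.052632.
d = −0.5·ln(0.421052) − 0.25·ln(0.894736) = −0.5·(-0.864999) − 0.25·(-0.111227) = 0.4603.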